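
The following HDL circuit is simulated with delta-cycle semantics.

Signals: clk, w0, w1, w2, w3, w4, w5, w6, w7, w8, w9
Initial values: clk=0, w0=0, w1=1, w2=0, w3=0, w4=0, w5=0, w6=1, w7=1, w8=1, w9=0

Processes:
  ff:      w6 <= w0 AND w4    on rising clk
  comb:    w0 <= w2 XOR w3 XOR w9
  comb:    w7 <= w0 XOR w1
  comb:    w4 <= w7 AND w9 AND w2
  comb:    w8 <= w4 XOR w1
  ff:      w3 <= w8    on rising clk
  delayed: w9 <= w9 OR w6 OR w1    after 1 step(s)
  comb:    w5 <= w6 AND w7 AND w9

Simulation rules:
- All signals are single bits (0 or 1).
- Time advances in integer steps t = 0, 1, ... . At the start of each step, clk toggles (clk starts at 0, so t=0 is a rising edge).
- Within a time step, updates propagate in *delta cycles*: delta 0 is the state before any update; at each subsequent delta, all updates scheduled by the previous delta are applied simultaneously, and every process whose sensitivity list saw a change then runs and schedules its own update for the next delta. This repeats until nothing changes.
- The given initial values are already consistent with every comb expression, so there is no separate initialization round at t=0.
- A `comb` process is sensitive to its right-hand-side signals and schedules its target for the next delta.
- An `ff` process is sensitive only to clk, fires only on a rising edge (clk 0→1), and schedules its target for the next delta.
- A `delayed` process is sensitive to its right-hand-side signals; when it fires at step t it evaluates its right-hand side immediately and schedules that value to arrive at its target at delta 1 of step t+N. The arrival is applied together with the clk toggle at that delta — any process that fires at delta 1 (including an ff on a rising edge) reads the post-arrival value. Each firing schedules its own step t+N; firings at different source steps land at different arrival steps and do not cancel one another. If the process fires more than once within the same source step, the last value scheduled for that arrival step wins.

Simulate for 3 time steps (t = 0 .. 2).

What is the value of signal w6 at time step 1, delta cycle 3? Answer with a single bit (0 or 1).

[bits: w4,w2,w0,w1,clk,w3,w6,w9,w7,w5,w8]
t=0: Δ0=00010010101 Δ1=00011010101 Δ2=00011100101 Δ3=00111100101 Δ4=00111100001 | 4Δ
t=1: Δ0=00111100001 Δ1=00110101001 Δ2=00010101001 Δ3=00010101101 | 3Δ
t=2: Δ0=00010101101 Δ1=00011101101 | 1Δ

0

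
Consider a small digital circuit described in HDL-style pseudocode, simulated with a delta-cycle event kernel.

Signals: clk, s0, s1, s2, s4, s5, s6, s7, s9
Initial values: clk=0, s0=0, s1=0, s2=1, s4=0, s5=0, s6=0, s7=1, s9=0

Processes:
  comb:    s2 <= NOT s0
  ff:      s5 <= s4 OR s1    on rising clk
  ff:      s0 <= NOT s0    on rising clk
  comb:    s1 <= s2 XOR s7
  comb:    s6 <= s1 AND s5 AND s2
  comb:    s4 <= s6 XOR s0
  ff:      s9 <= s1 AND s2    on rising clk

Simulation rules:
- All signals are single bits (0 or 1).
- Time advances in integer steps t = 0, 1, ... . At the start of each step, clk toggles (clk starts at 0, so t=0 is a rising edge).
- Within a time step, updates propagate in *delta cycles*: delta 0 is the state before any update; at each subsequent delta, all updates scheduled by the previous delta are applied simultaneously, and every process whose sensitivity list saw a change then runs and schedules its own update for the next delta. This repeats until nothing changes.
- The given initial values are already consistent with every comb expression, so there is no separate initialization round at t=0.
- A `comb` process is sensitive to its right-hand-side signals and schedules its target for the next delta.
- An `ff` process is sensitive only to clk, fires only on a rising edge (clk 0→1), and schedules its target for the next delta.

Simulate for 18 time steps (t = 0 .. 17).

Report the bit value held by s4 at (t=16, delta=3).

1

[bits: s2,s1,s5,s0,s9,s6,s4,clk,s7]
t=0: Δ0=100000001 Δ1=100000011 Δ2=100100011 Δ3=000100111 Δ4=010100111 | 4Δ
t=1: Δ0=010100111 Δ1=010100101 | 1Δ
t=2: Δ0=010100101 Δ1=010100111 Δ2=011000111 Δ3=111000011 Δ4=101001011 Δ5=101000111 Δ6=101000011 | 6Δ
t=3: Δ0=101000011 Δ1=101000001 | 1Δ
t=4: Δ0=101000001 Δ1=101000011 Δ2=100100011 Δ3=000100111 Δ4=010100111 | 4Δ
t=5: Δ0=010100111 Δ1=010100101 | 1Δ
t=6: Δ0=010100101 Δ1=010100111 Δ2=011000111 Δ3=111000011 Δ4=101001011 Δ5=101000111 Δ6=101000011 | 6Δ
t=7: Δ0=101000011 Δ1=101000001 | 1Δ
t=8: Δ0=101000001 Δ1=101000011 Δ2=100100011 Δ3=000100111 Δ4=010100111 | 4Δ
t=9: Δ0=010100111 Δ1=010100101 | 1Δ
t=10: Δ0=010100101 Δ1=010100111 Δ2=011000111 Δ3=111000011 Δ4=101001011 Δ5=101000111 Δ6=101000011 | 6Δ
t=11: Δ0=101000011 Δ1=101000001 | 1Δ
t=12: Δ0=101000001 Δ1=101000011 Δ2=100100011 Δ3=000100111 Δ4=010100111 | 4Δ
t=13: Δ0=010100111 Δ1=010100101 | 1Δ
t=14: Δ0=010100101 Δ1=010100111 Δ2=011000111 Δ3=111000011 Δ4=101001011 Δ5=101000111 Δ6=101000011 | 6Δ
t=15: Δ0=101000011 Δ1=101000001 | 1Δ
t=16: Δ0=101000001 Δ1=101000011 Δ2=100100011 Δ3=000100111 Δ4=010100111 | 4Δ
t=17: Δ0=010100111 Δ1=010100101 | 1Δ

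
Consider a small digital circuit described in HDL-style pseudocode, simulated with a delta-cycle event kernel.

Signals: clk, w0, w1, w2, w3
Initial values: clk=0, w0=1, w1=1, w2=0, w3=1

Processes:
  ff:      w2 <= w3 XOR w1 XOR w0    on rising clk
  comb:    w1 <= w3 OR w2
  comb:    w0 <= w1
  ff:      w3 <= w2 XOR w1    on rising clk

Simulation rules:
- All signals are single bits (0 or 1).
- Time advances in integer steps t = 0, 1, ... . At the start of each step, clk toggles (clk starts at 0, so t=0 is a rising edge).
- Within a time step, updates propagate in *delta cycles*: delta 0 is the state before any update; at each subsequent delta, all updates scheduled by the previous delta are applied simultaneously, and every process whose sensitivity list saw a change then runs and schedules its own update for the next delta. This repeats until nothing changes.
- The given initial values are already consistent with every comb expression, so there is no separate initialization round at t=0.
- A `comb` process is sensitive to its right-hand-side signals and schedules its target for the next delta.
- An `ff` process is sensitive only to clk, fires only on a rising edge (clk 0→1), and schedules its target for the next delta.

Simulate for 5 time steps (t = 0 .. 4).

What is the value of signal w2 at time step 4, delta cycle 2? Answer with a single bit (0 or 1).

0

[bits: clk,w1,w3,w0,w2]
t=0: Δ0=01110 Δ1=11110 Δ2=11111 | 2Δ
t=1: Δ0=11111 Δ1=01111 | 1Δ
t=2: Δ0=01111 Δ1=11111 Δ2=11011 | 2Δ
t=3: Δ0=11011 Δ1=01011 | 1Δ
t=4: Δ0=01011 Δ1=11011 Δ2=11010 Δ3=10010 Δ4=10000 | 4Δ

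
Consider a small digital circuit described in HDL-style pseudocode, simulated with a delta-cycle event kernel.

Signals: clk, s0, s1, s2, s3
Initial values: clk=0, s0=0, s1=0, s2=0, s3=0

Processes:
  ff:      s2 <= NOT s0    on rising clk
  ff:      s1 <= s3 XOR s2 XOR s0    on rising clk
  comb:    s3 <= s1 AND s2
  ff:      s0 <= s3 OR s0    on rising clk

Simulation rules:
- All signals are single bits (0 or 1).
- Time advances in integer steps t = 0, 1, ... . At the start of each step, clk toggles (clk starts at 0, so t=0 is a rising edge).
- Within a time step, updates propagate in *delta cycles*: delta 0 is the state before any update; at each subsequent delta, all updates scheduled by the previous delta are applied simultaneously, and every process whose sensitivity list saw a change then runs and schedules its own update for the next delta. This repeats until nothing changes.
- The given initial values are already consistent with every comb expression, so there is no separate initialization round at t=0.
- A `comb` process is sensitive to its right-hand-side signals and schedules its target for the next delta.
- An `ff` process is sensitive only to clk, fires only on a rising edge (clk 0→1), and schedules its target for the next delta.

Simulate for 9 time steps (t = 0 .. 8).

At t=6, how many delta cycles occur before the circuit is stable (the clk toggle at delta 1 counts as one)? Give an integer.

2

t0.Δ0 s1=0 clk=0 s3=0 s0=0 s2=0
t0.Δ1 s1=0 clk=1 s3=0 s0=0 s2=0
t0.Δ2 s1=0 clk=1 s3=0 s0=0 s2=1
t1.Δ0 s1=0 clk=1 s3=0 s0=0 s2=1
t1.Δ1 s1=0 clk=0 s3=0 s0=0 s2=1
t2.Δ0 s1=0 clk=0 s3=0 s0=0 s2=1
t2.Δ1 s1=0 clk=1 s3=0 s0=0 s2=1
t2.Δ2 s1=1 clk=1 s3=0 s0=0 s2=1
t2.Δ3 s1=1 clk=1 s3=1 s0=0 s2=1
t3.Δ0 s1=1 clk=1 s3=1 s0=0 s2=1
t3.Δ1 s1=1 clk=0 s3=1 s0=0 s2=1
t4.Δ0 s1=1 clk=0 s3=1 s0=0 s2=1
t4.Δ1 s1=1 clk=1 s3=1 s0=0 s2=1
t4.Δ2 s1=0 clk=1 s3=1 s0=1 s2=1
t4.Δ3 s1=0 clk=1 s3=0 s0=1 s2=1
t5.Δ0 s1=0 clk=1 s3=0 s0=1 s2=1
t5.Δ1 s1=0 clk=0 s3=0 s0=1 s2=1
t6.Δ0 s1=0 clk=0 s3=0 s0=1 s2=1
t6.Δ1 s1=0 clk=1 s3=0 s0=1 s2=1
t6.Δ2 s1=0 clk=1 s3=0 s0=1 s2=0
t7.Δ0 s1=0 clk=1 s3=0 s0=1 s2=0
t7.Δ1 s1=0 clk=0 s3=0 s0=1 s2=0
t8.Δ0 s1=0 clk=0 s3=0 s0=1 s2=0
t8.Δ1 s1=0 clk=1 s3=0 s0=1 s2=0
t8.Δ2 s1=1 clk=1 s3=0 s0=1 s2=0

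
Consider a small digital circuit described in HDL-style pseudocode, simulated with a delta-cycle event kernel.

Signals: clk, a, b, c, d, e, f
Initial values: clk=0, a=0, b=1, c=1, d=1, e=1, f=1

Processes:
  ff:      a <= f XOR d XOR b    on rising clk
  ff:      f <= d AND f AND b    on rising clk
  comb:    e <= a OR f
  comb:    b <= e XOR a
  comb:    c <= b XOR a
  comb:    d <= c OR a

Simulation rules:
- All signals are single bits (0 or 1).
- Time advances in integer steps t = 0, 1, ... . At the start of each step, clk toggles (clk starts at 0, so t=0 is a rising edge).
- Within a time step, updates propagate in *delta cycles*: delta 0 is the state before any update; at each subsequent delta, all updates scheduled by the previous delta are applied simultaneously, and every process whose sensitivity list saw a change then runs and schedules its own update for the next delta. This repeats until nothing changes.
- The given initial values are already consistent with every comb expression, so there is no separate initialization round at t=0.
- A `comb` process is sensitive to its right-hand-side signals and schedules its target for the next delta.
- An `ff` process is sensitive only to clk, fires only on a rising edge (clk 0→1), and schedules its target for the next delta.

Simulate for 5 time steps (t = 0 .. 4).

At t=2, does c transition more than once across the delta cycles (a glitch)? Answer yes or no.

yes

[bits: a,c,d,f,e,clk,b]
t=0: Δ0=0111101 Δ1=0111111 Δ2=1111111 Δ3=1011110 Δ4=1111110 | 4Δ
t=1: Δ0=1111110 Δ1=1111100 | 1Δ
t=2: Δ0=1111100 Δ1=1111110 Δ2=0110110 Δ3=0010011 Δ4=0100010 Δ5=0010010 Δ6=0000010 | 6Δ
t=3: Δ0=0000010 Δ1=0000000 | 1Δ
t=4: Δ0=0000000 Δ1=0000010 | 1Δ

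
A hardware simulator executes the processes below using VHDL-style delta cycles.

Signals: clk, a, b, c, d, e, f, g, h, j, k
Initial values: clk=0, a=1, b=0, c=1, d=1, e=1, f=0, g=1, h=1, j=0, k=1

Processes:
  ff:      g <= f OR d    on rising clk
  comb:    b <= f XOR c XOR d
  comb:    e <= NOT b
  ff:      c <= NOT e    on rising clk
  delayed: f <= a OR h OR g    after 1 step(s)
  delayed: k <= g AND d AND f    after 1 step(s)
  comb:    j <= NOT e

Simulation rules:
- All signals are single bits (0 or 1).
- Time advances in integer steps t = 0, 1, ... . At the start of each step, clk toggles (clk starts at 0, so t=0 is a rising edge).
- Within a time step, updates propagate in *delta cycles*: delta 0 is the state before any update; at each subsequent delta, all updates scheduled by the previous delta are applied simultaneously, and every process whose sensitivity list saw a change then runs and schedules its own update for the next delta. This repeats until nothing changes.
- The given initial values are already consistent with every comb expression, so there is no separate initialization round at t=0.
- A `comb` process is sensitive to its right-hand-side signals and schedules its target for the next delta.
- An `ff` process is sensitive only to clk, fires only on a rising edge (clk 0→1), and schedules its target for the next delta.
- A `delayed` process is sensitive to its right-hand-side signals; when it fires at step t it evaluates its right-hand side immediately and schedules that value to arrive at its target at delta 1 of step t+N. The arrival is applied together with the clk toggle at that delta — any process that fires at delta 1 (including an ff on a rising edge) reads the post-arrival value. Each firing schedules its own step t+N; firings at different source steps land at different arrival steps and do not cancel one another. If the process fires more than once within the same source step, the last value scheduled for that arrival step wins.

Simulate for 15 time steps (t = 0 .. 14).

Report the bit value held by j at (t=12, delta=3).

0

t=0 Δ0: h=1 a=1 clk=0 g=1 d=1 k=1 c=1 e=1 b=0 f=0 j=0
  Δ1: clk:0→1
  Δ2: c:1→0
  Δ3: b:0→1
  Δ4: e:1→0
  Δ5: j:0→1
  (5Δ to stable)
t=1 Δ0: h=1 a=1 clk=1 g=1 d=1 k=1 c=0 e=0 b=1 f=0 j=1
  Δ1: clk:1→0
  (1Δ to stable)
t=2 Δ0: h=1 a=1 clk=0 g=1 d=1 k=1 c=0 e=0 b=1 f=0 j=1
  Δ1: clk:0→1
  Δ2: c:0→1
  Δ3: b:1→0
  Δ4: e:0→1
  Δ5: j:1→0
  (5Δ to stable)
t=3 Δ0: h=1 a=1 clk=1 g=1 d=1 k=1 c=1 e=1 b=0 f=0 j=0
  Δ1: clk:1→0
  (1Δ to stable)
t=4 Δ0: h=1 a=1 clk=0 g=1 d=1 k=1 c=1 e=1 b=0 f=0 j=0
  Δ1: clk:0→1
  Δ2: c:1→0
  Δ3: b:0→1
  Δ4: e:1→0
  Δ5: j:0→1
  (5Δ to stable)
t=5 Δ0: h=1 a=1 clk=1 g=1 d=1 k=1 c=0 e=0 b=1 f=0 j=1
  Δ1: clk:1→0
  (1Δ to stable)
t=6 Δ0: h=1 a=1 clk=0 g=1 d=1 k=1 c=0 e=0 b=1 f=0 j=1
  Δ1: clk:0→1
  Δ2: c:0→1
  Δ3: b:1→0
  Δ4: e:0→1
  Δ5: j:1→0
  (5Δ to stable)
t=7 Δ0: h=1 a=1 clk=1 g=1 d=1 k=1 c=1 e=1 b=0 f=0 j=0
  Δ1: clk:1→0
  (1Δ to stable)
t=8 Δ0: h=1 a=1 clk=0 g=1 d=1 k=1 c=1 e=1 b=0 f=0 j=0
  Δ1: clk:0→1
  Δ2: c:1→0
  Δ3: b:0→1
  Δ4: e:1→0
  Δ5: j:0→1
  (5Δ to stable)
t=9 Δ0: h=1 a=1 clk=1 g=1 d=1 k=1 c=0 e=0 b=1 f=0 j=1
  Δ1: clk:1→0
  (1Δ to stable)
t=10 Δ0: h=1 a=1 clk=0 g=1 d=1 k=1 c=0 e=0 b=1 f=0 j=1
  Δ1: clk:0→1
  Δ2: c:0→1
  Δ3: b:1→0
  Δ4: e:0→1
  Δ5: j:1→0
  (5Δ to stable)
t=11 Δ0: h=1 a=1 clk=1 g=1 d=1 k=1 c=1 e=1 b=0 f=0 j=0
  Δ1: clk:1→0
  (1Δ to stable)
t=12 Δ0: h=1 a=1 clk=0 g=1 d=1 k=1 c=1 e=1 b=0 f=0 j=0
  Δ1: clk:0→1
  Δ2: c:1→0
  Δ3: b:0→1
  Δ4: e:1→0
  Δ5: j:0→1
  (5Δ to stable)
t=13 Δ0: h=1 a=1 clk=1 g=1 d=1 k=1 c=0 e=0 b=1 f=0 j=1
  Δ1: clk:1→0
  (1Δ to stable)
t=14 Δ0: h=1 a=1 clk=0 g=1 d=1 k=1 c=0 e=0 b=1 f=0 j=1
  Δ1: clk:0→1
  Δ2: c:0→1
  Δ3: b:1→0
  Δ4: e:0→1
  Δ5: j:1→0
  (5Δ to stable)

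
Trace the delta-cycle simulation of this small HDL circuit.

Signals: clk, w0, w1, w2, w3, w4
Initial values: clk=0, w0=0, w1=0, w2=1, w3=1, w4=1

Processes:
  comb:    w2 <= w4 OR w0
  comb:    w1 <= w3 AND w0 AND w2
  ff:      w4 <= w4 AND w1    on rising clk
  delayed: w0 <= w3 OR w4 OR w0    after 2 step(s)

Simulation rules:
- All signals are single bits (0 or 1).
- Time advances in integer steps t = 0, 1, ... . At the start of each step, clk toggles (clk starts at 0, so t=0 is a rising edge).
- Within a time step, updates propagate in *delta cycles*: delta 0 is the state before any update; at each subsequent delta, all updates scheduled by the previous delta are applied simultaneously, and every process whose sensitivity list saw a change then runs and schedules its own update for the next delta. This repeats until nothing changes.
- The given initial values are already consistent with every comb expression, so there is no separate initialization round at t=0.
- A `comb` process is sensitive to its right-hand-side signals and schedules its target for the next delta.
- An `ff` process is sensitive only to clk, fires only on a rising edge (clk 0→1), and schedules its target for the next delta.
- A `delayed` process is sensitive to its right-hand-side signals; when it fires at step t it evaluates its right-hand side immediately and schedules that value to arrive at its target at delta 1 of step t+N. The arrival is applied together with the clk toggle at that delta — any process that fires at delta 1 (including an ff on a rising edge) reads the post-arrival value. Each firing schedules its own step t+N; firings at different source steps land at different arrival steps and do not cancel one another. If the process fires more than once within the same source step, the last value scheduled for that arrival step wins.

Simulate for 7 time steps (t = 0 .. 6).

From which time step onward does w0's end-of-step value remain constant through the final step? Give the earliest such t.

2

t0.Δ0 w2=1 clk=0 w1=0 w0=0 w3=1 w4=1
t0.Δ1 w2=1 clk=1 w1=0 w0=0 w3=1 w4=1
t0.Δ2 w2=1 clk=1 w1=0 w0=0 w3=1 w4=0
t0.Δ3 w2=0 clk=1 w1=0 w0=0 w3=1 w4=0
t1.Δ0 w2=0 clk=1 w1=0 w0=0 w3=1 w4=0
t1.Δ1 w2=0 clk=0 w1=0 w0=0 w3=1 w4=0
t2.Δ0 w2=0 clk=0 w1=0 w0=0 w3=1 w4=0
t2.Δ1 w2=0 clk=1 w1=0 w0=1 w3=1 w4=0
t2.Δ2 w2=1 clk=1 w1=0 w0=1 w3=1 w4=0
t2.Δ3 w2=1 clk=1 w1=1 w0=1 w3=1 w4=0
t3.Δ0 w2=1 clk=1 w1=1 w0=1 w3=1 w4=0
t3.Δ1 w2=1 clk=0 w1=1 w0=1 w3=1 w4=0
t4.Δ0 w2=1 clk=0 w1=1 w0=1 w3=1 w4=0
t4.Δ1 w2=1 clk=1 w1=1 w0=1 w3=1 w4=0
t5.Δ0 w2=1 clk=1 w1=1 w0=1 w3=1 w4=0
t5.Δ1 w2=1 clk=0 w1=1 w0=1 w3=1 w4=0
t6.Δ0 w2=1 clk=0 w1=1 w0=1 w3=1 w4=0
t6.Δ1 w2=1 clk=1 w1=1 w0=1 w3=1 w4=0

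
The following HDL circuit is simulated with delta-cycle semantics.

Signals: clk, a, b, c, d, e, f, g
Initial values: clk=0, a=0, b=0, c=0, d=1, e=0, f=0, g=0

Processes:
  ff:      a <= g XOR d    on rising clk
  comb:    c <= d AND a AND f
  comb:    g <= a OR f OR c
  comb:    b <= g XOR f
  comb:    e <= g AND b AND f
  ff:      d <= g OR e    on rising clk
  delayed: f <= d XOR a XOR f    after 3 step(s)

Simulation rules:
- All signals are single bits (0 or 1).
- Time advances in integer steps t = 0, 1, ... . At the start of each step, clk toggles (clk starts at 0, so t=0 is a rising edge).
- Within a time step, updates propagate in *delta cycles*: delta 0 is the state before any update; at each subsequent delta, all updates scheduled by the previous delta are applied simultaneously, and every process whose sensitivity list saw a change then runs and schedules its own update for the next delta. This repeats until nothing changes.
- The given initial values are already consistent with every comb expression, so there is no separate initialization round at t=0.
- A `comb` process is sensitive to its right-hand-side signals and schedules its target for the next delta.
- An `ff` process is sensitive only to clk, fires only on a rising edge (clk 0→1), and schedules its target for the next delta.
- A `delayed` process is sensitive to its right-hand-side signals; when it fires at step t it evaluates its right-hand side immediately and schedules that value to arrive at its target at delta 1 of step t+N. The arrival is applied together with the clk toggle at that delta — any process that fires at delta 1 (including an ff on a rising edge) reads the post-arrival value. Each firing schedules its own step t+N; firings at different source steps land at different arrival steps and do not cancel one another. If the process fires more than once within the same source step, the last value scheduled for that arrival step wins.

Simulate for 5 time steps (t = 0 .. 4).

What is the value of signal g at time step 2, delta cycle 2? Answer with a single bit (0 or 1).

t0.Δ0 f=0 b=0 clk=0 a=0 c=0 e=0 g=0 d=1
t0.Δ1 f=0 b=0 clk=1 a=0 c=0 e=0 g=0 d=1
t0.Δ2 f=0 b=0 clk=1 a=1 c=0 e=0 g=0 d=0
t0.Δ3 f=0 b=0 clk=1 a=1 c=0 e=0 g=1 d=0
t0.Δ4 f=0 b=1 clk=1 a=1 c=0 e=0 g=1 d=0
t1.Δ0 f=0 b=1 clk=1 a=1 c=0 e=0 g=1 d=0
t1.Δ1 f=0 b=1 clk=0 a=1 c=0 e=0 g=1 d=0
t2.Δ0 f=0 b=1 clk=0 a=1 c=0 e=0 g=1 d=0
t2.Δ1 f=0 b=1 clk=1 a=1 c=0 e=0 g=1 d=0
t2.Δ2 f=0 b=1 clk=1 a=1 c=0 e=0 g=1 d=1
t3.Δ0 f=0 b=1 clk=1 a=1 c=0 e=0 g=1 d=1
t3.Δ1 f=1 b=1 clk=0 a=1 c=0 e=0 g=1 d=1
t3.Δ2 f=1 b=0 clk=0 a=1 c=1 e=1 g=1 d=1
t3.Δ3 f=1 b=0 clk=0 a=1 c=1 e=0 g=1 d=1
t4.Δ0 f=1 b=0 clk=0 a=1 c=1 e=0 g=1 d=1
t4.Δ1 f=1 b=0 clk=1 a=1 c=1 e=0 g=1 d=1
t4.Δ2 f=1 b=0 clk=1 a=0 c=1 e=0 g=1 d=1
t4.Δ3 f=1 b=0 clk=1 a=0 c=0 e=0 g=1 d=1

1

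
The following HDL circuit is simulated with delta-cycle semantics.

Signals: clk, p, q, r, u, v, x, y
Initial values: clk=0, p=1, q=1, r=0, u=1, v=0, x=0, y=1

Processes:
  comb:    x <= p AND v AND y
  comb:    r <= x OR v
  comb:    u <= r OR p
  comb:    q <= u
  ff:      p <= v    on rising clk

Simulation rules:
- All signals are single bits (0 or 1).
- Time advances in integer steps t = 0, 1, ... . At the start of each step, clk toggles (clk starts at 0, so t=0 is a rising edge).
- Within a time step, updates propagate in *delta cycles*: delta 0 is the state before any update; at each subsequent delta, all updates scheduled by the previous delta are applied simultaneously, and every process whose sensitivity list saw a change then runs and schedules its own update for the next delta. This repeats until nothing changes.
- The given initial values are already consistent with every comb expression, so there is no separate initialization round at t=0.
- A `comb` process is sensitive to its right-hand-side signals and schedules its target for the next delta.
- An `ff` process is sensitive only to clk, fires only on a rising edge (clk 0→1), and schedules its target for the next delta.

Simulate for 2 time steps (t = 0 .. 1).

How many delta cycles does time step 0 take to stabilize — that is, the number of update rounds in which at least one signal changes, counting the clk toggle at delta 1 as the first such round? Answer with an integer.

4

t=0 Δ0: clk=0 v=0 u=1 q=1 r=0 x=0 y=1 p=1
  Δ1: clk:0→1
  Δ2: p:1→0
  Δ3: u:1→0
  Δ4: q:1→0
  (4Δ to stable)
t=1 Δ0: clk=1 v=0 u=0 q=0 r=0 x=0 y=1 p=0
  Δ1: clk:1→0
  (1Δ to stable)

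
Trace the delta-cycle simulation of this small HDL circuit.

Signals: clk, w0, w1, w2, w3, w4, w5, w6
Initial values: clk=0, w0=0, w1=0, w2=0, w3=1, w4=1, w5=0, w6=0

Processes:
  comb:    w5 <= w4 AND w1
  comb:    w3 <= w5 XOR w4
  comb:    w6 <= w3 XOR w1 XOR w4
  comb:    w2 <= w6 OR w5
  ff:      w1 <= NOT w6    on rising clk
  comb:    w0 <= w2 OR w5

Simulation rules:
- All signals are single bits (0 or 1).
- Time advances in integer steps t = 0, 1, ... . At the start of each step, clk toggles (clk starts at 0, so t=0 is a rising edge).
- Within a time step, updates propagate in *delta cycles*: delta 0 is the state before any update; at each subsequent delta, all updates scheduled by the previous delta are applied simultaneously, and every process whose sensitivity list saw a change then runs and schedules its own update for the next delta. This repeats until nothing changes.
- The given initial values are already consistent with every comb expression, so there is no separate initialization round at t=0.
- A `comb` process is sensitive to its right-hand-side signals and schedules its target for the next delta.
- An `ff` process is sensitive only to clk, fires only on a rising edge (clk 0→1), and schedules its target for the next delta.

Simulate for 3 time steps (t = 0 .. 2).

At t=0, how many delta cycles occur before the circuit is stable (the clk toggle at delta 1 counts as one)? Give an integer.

[bits: w3,w0,w4,w2,w6,clk,w1,w5]
t=0: Δ0=10100000 Δ1=10100100 Δ2=10100110 Δ3=10101111 Δ4=01111111 Δ5=01110111 | 5Δ
t=1: Δ0=01110111 Δ1=01110011 | 1Δ
t=2: Δ0=01110011 Δ1=01110111 | 1Δ

5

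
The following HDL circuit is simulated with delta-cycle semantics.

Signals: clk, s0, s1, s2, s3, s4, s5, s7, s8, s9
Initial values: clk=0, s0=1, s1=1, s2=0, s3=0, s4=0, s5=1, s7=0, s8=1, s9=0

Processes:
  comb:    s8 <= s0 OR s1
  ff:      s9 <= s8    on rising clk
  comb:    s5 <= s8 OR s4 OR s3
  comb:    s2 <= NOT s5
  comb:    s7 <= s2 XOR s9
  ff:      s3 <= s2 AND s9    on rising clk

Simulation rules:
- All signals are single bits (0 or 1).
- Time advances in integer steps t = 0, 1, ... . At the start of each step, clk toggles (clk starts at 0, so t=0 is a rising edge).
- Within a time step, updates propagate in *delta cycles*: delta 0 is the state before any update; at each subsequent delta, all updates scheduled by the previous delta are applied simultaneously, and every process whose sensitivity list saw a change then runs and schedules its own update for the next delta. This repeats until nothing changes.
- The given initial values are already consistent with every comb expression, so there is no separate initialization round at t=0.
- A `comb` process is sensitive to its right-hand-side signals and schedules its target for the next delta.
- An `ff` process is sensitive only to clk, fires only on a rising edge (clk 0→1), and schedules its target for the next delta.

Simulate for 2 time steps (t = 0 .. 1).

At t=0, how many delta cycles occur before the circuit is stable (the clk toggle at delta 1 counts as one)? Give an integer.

t0.Δ0 s3=0 s8=1 clk=0 s4=0 s9=0 s0=1 s7=0 s2=0 s1=1 s5=1
t0.Δ1 s3=0 s8=1 clk=1 s4=0 s9=0 s0=1 s7=0 s2=0 s1=1 s5=1
t0.Δ2 s3=0 s8=1 clk=1 s4=0 s9=1 s0=1 s7=0 s2=0 s1=1 s5=1
t0.Δ3 s3=0 s8=1 clk=1 s4=0 s9=1 s0=1 s7=1 s2=0 s1=1 s5=1
t1.Δ0 s3=0 s8=1 clk=1 s4=0 s9=1 s0=1 s7=1 s2=0 s1=1 s5=1
t1.Δ1 s3=0 s8=1 clk=0 s4=0 s9=1 s0=1 s7=1 s2=0 s1=1 s5=1

3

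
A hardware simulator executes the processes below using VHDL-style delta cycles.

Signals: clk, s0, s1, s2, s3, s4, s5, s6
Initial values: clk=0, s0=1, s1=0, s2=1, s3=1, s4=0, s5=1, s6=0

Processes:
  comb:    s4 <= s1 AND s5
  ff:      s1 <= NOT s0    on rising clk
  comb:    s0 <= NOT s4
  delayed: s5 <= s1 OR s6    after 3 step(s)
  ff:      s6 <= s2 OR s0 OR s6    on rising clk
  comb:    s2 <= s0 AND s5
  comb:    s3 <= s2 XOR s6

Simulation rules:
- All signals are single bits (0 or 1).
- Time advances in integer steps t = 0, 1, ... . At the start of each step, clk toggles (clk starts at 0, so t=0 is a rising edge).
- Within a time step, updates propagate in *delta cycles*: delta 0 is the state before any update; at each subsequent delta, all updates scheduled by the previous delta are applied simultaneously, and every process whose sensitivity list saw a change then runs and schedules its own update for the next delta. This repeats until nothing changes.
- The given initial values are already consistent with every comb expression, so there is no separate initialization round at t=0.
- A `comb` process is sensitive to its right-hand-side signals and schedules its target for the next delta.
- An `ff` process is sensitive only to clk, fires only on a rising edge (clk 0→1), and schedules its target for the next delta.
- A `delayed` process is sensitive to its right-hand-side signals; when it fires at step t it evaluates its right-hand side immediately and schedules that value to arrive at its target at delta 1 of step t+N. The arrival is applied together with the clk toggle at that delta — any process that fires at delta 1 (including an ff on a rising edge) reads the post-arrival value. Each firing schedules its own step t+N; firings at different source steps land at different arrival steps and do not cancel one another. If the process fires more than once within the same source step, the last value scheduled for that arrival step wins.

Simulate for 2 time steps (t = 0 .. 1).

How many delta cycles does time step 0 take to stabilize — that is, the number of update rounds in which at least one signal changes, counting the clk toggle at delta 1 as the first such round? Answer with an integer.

t=0 Δ0: s1=0 s2=1 clk=0 s4=0 s0=1 s5=1 s3=1 s6=0
  Δ1: clk:0→1
  Δ2: s6:0→1
  Δ3: s3:1→0
  (3Δ to stable)
t=1 Δ0: s1=0 s2=1 clk=1 s4=0 s0=1 s5=1 s3=0 s6=1
  Δ1: clk:1→0
  (1Δ to stable)

3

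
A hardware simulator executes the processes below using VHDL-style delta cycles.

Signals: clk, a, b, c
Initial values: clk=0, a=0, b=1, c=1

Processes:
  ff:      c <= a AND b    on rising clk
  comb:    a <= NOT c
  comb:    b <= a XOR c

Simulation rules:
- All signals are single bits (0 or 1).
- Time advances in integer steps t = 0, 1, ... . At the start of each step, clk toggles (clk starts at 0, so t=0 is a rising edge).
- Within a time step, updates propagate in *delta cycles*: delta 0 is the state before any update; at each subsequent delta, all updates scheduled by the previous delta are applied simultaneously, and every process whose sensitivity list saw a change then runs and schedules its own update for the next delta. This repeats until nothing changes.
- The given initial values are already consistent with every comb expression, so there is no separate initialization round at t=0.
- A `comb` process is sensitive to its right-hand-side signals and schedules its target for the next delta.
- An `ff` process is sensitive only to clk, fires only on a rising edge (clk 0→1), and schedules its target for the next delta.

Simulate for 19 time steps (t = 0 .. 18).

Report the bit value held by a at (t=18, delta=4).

0

[bits: c,clk,b,a]
t=0: Δ0=1010 Δ1=1110 Δ2=0110 Δ3=0101 Δ4=0111 | 4Δ
t=1: Δ0=0111 Δ1=0011 | 1Δ
t=2: Δ0=0011 Δ1=0111 Δ2=1111 Δ3=1100 Δ4=1110 | 4Δ
t=3: Δ0=1110 Δ1=1010 | 1Δ
t=4: Δ0=1010 Δ1=1110 Δ2=0110 Δ3=0101 Δ4=0111 | 4Δ
t=5: Δ0=0111 Δ1=0011 | 1Δ
t=6: Δ0=0011 Δ1=0111 Δ2=1111 Δ3=1100 Δ4=1110 | 4Δ
t=7: Δ0=1110 Δ1=1010 | 1Δ
t=8: Δ0=1010 Δ1=1110 Δ2=0110 Δ3=0101 Δ4=0111 | 4Δ
t=9: Δ0=0111 Δ1=0011 | 1Δ
t=10: Δ0=0011 Δ1=0111 Δ2=1111 Δ3=1100 Δ4=1110 | 4Δ
t=11: Δ0=1110 Δ1=1010 | 1Δ
t=12: Δ0=1010 Δ1=1110 Δ2=0110 Δ3=0101 Δ4=0111 | 4Δ
t=13: Δ0=0111 Δ1=0011 | 1Δ
t=14: Δ0=0011 Δ1=0111 Δ2=1111 Δ3=1100 Δ4=1110 | 4Δ
t=15: Δ0=1110 Δ1=1010 | 1Δ
t=16: Δ0=1010 Δ1=1110 Δ2=0110 Δ3=0101 Δ4=0111 | 4Δ
t=17: Δ0=0111 Δ1=0011 | 1Δ
t=18: Δ0=0011 Δ1=0111 Δ2=1111 Δ3=1100 Δ4=1110 | 4Δ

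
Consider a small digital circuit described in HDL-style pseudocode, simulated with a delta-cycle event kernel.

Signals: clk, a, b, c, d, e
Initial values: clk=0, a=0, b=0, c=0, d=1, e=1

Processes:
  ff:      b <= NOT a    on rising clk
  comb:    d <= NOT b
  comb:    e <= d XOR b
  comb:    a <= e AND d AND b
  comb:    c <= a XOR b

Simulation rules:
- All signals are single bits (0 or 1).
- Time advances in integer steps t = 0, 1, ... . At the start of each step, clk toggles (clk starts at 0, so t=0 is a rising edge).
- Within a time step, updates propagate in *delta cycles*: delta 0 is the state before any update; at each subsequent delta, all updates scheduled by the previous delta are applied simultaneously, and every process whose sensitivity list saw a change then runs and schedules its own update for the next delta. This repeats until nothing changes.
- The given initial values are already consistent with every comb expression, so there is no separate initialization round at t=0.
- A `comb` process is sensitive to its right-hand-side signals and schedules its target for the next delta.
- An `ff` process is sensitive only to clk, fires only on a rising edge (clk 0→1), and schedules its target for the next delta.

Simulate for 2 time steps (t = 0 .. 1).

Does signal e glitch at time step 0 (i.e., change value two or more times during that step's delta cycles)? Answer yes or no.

[bits: c,a,e,b,d,clk]
t=0: Δ0=001010 Δ1=001011 Δ2=001111 Δ3=110101 Δ4=001101 Δ5=101101 | 5Δ
t=1: Δ0=101101 Δ1=101100 | 1Δ

yes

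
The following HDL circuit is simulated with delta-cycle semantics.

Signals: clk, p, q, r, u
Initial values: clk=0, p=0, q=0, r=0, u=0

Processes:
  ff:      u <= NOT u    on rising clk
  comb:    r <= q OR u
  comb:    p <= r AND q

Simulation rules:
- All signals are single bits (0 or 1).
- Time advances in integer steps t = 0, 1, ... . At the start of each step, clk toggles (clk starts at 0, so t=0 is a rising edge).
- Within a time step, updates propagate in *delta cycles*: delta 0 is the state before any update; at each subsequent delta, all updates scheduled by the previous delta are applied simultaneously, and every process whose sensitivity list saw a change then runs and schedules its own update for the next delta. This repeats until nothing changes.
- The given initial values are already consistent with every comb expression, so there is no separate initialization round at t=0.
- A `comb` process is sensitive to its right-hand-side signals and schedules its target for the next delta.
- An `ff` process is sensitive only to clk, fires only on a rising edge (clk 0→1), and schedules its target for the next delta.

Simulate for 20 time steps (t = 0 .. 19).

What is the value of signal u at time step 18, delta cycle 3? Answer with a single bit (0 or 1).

t0.Δ0 clk=0 q=0 p=0 r=0 u=0
t0.Δ1 clk=1 q=0 p=0 r=0 u=0
t0.Δ2 clk=1 q=0 p=0 r=0 u=1
t0.Δ3 clk=1 q=0 p=0 r=1 u=1
t1.Δ0 clk=1 q=0 p=0 r=1 u=1
t1.Δ1 clk=0 q=0 p=0 r=1 u=1
t2.Δ0 clk=0 q=0 p=0 r=1 u=1
t2.Δ1 clk=1 q=0 p=0 r=1 u=1
t2.Δ2 clk=1 q=0 p=0 r=1 u=0
t2.Δ3 clk=1 q=0 p=0 r=0 u=0
t3.Δ0 clk=1 q=0 p=0 r=0 u=0
t3.Δ1 clk=0 q=0 p=0 r=0 u=0
t4.Δ0 clk=0 q=0 p=0 r=0 u=0
t4.Δ1 clk=1 q=0 p=0 r=0 u=0
t4.Δ2 clk=1 q=0 p=0 r=0 u=1
t4.Δ3 clk=1 q=0 p=0 r=1 u=1
t5.Δ0 clk=1 q=0 p=0 r=1 u=1
t5.Δ1 clk=0 q=0 p=0 r=1 u=1
t6.Δ0 clk=0 q=0 p=0 r=1 u=1
t6.Δ1 clk=1 q=0 p=0 r=1 u=1
t6.Δ2 clk=1 q=0 p=0 r=1 u=0
t6.Δ3 clk=1 q=0 p=0 r=0 u=0
t7.Δ0 clk=1 q=0 p=0 r=0 u=0
t7.Δ1 clk=0 q=0 p=0 r=0 u=0
t8.Δ0 clk=0 q=0 p=0 r=0 u=0
t8.Δ1 clk=1 q=0 p=0 r=0 u=0
t8.Δ2 clk=1 q=0 p=0 r=0 u=1
t8.Δ3 clk=1 q=0 p=0 r=1 u=1
t9.Δ0 clk=1 q=0 p=0 r=1 u=1
t9.Δ1 clk=0 q=0 p=0 r=1 u=1
t10.Δ0 clk=0 q=0 p=0 r=1 u=1
t10.Δ1 clk=1 q=0 p=0 r=1 u=1
t10.Δ2 clk=1 q=0 p=0 r=1 u=0
t10.Δ3 clk=1 q=0 p=0 r=0 u=0
t11.Δ0 clk=1 q=0 p=0 r=0 u=0
t11.Δ1 clk=0 q=0 p=0 r=0 u=0
t12.Δ0 clk=0 q=0 p=0 r=0 u=0
t12.Δ1 clk=1 q=0 p=0 r=0 u=0
t12.Δ2 clk=1 q=0 p=0 r=0 u=1
t12.Δ3 clk=1 q=0 p=0 r=1 u=1
t13.Δ0 clk=1 q=0 p=0 r=1 u=1
t13.Δ1 clk=0 q=0 p=0 r=1 u=1
t14.Δ0 clk=0 q=0 p=0 r=1 u=1
t14.Δ1 clk=1 q=0 p=0 r=1 u=1
t14.Δ2 clk=1 q=0 p=0 r=1 u=0
t14.Δ3 clk=1 q=0 p=0 r=0 u=0
t15.Δ0 clk=1 q=0 p=0 r=0 u=0
t15.Δ1 clk=0 q=0 p=0 r=0 u=0
t16.Δ0 clk=0 q=0 p=0 r=0 u=0
t16.Δ1 clk=1 q=0 p=0 r=0 u=0
t16.Δ2 clk=1 q=0 p=0 r=0 u=1
t16.Δ3 clk=1 q=0 p=0 r=1 u=1
t17.Δ0 clk=1 q=0 p=0 r=1 u=1
t17.Δ1 clk=0 q=0 p=0 r=1 u=1
t18.Δ0 clk=0 q=0 p=0 r=1 u=1
t18.Δ1 clk=1 q=0 p=0 r=1 u=1
t18.Δ2 clk=1 q=0 p=0 r=1 u=0
t18.Δ3 clk=1 q=0 p=0 r=0 u=0
t19.Δ0 clk=1 q=0 p=0 r=0 u=0
t19.Δ1 clk=0 q=0 p=0 r=0 u=0

0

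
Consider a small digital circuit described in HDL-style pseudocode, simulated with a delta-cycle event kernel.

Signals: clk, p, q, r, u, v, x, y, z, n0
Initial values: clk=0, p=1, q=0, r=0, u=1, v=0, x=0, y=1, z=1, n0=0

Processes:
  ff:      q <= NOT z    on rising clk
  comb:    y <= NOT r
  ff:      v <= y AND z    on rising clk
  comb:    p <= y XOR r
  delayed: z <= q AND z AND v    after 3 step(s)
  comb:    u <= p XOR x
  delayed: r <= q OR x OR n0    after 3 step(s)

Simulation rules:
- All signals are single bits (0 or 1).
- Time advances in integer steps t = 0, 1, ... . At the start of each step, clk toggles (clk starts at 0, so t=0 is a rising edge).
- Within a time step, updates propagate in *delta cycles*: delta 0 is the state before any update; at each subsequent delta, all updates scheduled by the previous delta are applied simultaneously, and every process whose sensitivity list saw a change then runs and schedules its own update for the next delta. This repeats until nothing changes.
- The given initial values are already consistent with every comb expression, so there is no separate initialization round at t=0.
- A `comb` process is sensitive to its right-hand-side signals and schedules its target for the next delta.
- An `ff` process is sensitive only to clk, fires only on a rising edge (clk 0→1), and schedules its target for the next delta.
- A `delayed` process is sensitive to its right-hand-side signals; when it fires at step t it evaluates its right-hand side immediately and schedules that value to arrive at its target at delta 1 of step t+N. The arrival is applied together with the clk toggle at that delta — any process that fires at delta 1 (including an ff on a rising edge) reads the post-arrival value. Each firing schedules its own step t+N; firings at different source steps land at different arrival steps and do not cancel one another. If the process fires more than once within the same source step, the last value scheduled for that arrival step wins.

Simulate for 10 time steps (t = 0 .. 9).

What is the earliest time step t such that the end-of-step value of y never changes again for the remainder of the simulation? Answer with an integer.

7

t0.Δ0 n0=0 r=0 z=1 clk=0 x=0 p=1 y=1 u=1 v=0 q=0
t0.Δ1 n0=0 r=0 z=1 clk=1 x=0 p=1 y=1 u=1 v=0 q=0
t0.Δ2 n0=0 r=0 z=1 clk=1 x=0 p=1 y=1 u=1 v=1 q=0
t1.Δ0 n0=0 r=0 z=1 clk=1 x=0 p=1 y=1 u=1 v=1 q=0
t1.Δ1 n0=0 r=0 z=1 clk=0 x=0 p=1 y=1 u=1 v=1 q=0
t2.Δ0 n0=0 r=0 z=1 clk=0 x=0 p=1 y=1 u=1 v=1 q=0
t2.Δ1 n0=0 r=0 z=1 clk=1 x=0 p=1 y=1 u=1 v=1 q=0
t3.Δ0 n0=0 r=0 z=1 clk=1 x=0 p=1 y=1 u=1 v=1 q=0
t3.Δ1 n0=0 r=0 z=0 clk=0 x=0 p=1 y=1 u=1 v=1 q=0
t4.Δ0 n0=0 r=0 z=0 clk=0 x=0 p=1 y=1 u=1 v=1 q=0
t4.Δ1 n0=0 r=0 z=0 clk=1 x=0 p=1 y=1 u=1 v=1 q=0
t4.Δ2 n0=0 r=0 z=0 clk=1 x=0 p=1 y=1 u=1 v=0 q=1
t5.Δ0 n0=0 r=0 z=0 clk=1 x=0 p=1 y=1 u=1 v=0 q=1
t5.Δ1 n0=0 r=0 z=0 clk=0 x=0 p=1 y=1 u=1 v=0 q=1
t6.Δ0 n0=0 r=0 z=0 clk=0 x=0 p=1 y=1 u=1 v=0 q=1
t6.Δ1 n0=0 r=0 z=0 clk=1 x=0 p=1 y=1 u=1 v=0 q=1
t7.Δ0 n0=0 r=0 z=0 clk=1 x=0 p=1 y=1 u=1 v=0 q=1
t7.Δ1 n0=0 r=1 z=0 clk=0 x=0 p=1 y=1 u=1 v=0 q=1
t7.Δ2 n0=0 r=1 z=0 clk=0 x=0 p=0 y=0 u=1 v=0 q=1
t7.Δ3 n0=0 r=1 z=0 clk=0 x=0 p=1 y=0 u=0 v=0 q=1
t7.Δ4 n0=0 r=1 z=0 clk=0 x=0 p=1 y=0 u=1 v=0 q=1
t8.Δ0 n0=0 r=1 z=0 clk=0 x=0 p=1 y=0 u=1 v=0 q=1
t8.Δ1 n0=0 r=1 z=0 clk=1 x=0 p=1 y=0 u=1 v=0 q=1
t9.Δ0 n0=0 r=1 z=0 clk=1 x=0 p=1 y=0 u=1 v=0 q=1
t9.Δ1 n0=0 r=1 z=0 clk=0 x=0 p=1 y=0 u=1 v=0 q=1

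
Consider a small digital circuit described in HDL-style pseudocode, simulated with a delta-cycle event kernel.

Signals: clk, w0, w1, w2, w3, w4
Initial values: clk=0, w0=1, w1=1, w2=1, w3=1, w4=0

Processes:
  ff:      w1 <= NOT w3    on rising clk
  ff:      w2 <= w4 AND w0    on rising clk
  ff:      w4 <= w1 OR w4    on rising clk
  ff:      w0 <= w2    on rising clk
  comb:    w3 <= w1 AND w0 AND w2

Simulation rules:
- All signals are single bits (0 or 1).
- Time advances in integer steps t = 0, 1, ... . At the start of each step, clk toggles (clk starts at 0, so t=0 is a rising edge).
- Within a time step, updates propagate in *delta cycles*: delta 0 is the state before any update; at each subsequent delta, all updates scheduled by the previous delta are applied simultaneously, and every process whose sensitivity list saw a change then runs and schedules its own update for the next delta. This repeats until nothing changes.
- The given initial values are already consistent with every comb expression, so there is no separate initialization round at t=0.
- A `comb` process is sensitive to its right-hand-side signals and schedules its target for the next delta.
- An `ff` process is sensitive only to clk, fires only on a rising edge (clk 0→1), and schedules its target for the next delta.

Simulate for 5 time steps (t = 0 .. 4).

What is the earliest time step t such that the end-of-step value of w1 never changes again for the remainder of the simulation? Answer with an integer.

t=0 Δ0: w2=1 w1=1 clk=0 w3=1 w0=1 w4=0
  Δ1: clk:0→1
  Δ2: w2:1→0, w1:1→0, w4:0→1
  Δ3: w3:1→0
  (3Δ to stable)
t=1 Δ0: w2=0 w1=0 clk=1 w3=0 w0=1 w4=1
  Δ1: clk:1→0
  (1Δ to stable)
t=2 Δ0: w2=0 w1=0 clk=0 w3=0 w0=1 w4=1
  Δ1: clk:0→1
  Δ2: w2:0→1, w1:0→1, w0:1→0
  (2Δ to stable)
t=3 Δ0: w2=1 w1=1 clk=1 w3=0 w0=0 w4=1
  Δ1: clk:1→0
  (1Δ to stable)
t=4 Δ0: w2=1 w1=1 clk=0 w3=0 w0=0 w4=1
  Δ1: clk:0→1
  Δ2: w2:1→0, w0:0→1
  (2Δ to stable)

2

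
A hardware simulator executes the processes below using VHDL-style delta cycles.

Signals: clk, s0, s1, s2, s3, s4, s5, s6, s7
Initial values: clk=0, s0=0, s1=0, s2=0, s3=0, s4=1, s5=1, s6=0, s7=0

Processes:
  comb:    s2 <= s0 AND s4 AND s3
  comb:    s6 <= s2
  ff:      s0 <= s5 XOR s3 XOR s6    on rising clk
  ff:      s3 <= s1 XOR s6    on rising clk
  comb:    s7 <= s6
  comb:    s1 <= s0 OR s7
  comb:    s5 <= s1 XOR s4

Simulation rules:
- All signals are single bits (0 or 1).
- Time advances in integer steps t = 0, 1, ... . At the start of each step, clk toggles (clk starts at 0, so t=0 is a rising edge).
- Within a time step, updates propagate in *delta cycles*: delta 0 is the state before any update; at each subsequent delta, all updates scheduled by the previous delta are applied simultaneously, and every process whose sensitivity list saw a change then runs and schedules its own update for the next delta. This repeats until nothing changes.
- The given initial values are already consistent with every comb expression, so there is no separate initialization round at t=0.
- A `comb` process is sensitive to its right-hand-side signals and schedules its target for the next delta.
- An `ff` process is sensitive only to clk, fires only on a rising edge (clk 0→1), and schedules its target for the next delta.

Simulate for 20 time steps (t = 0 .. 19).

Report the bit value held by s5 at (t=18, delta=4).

0

[bits: s6,s0,clk,s5,s2,s1,s3,s4,s7]
t=0: Δ0=000100010 Δ1=001100010 Δ2=011100010 Δ3=011101010 Δ4=011001010 | 4Δ
t=1: Δ0=011001010 Δ1=010001010 | 1Δ
t=2: Δ0=010001010 Δ1=011001010 Δ2=001001110 Δ3=001000110 Δ4=001100110 | 4Δ
t=3: Δ0=001100110 Δ1=000100110 | 1Δ
t=4: Δ0=000100110 Δ1=001100110 Δ2=001100010 | 2Δ
t=5: Δ0=001100010 Δ1=000100010 | 1Δ
t=6: Δ0=000100010 Δ1=001100010 Δ2=011100010 Δ3=011101010 Δ4=011001010 | 4Δ
t=7: Δ0=011001010 Δ1=010001010 | 1Δ
t=8: Δ0=010001010 Δ1=011001010 Δ2=001001110 Δ3=001000110 Δ4=001100110 | 4Δ
t=9: Δ0=001100110 Δ1=000100110 | 1Δ
t=10: Δ0=000100110 Δ1=001100110 Δ2=001100010 | 2Δ
t=11: Δ0=001100010 Δ1=000100010 | 1Δ
t=12: Δ0=000100010 Δ1=001100010 Δ2=011100010 Δ3=011101010 Δ4=011001010 | 4Δ
t=13: Δ0=011001010 Δ1=010001010 | 1Δ
t=14: Δ0=010001010 Δ1=011001010 Δ2=001001110 Δ3=001000110 Δ4=001100110 | 4Δ
t=15: Δ0=001100110 Δ1=000100110 | 1Δ
t=16: Δ0=000100110 Δ1=001100110 Δ2=001100010 | 2Δ
t=17: Δ0=001100010 Δ1=000100010 | 1Δ
t=18: Δ0=000100010 Δ1=001100010 Δ2=011100010 Δ3=011101010 Δ4=011001010 | 4Δ
t=19: Δ0=011001010 Δ1=010001010 | 1Δ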